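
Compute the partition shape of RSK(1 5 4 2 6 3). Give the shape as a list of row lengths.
Row-insert each entry into an empty tableau.

After inserting 1: P = [[1]].
After inserting 5: P = [[1, 5]].
After inserting 4: P = [[1, 4], [5]].
After inserting 2: P = [[1, 2], [4], [5]].
After inserting 6: P = [[1, 2, 6], [4], [5]].
After inserting 3: P = [[1, 2, 3], [4, 6], [5]].

The final insertion tableau P = [[1, 2, 3], [4, 6], [5]] has shape [3, 2, 1].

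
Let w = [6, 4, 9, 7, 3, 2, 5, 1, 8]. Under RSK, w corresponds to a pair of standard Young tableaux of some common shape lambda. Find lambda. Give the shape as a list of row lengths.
Row-insert each entry into an empty tableau.

After inserting 6: P = [[6]].
After inserting 4: P = [[4], [6]].
After inserting 9: P = [[4, 9], [6]].
After inserting 7: P = [[4, 7], [6, 9]].
After inserting 3: P = [[3, 7], [4, 9], [6]].
After inserting 2: P = [[2, 7], [3, 9], [4], [6]].
After inserting 5: P = [[2, 5], [3, 7], [4, 9], [6]].
After inserting 1: P = [[1, 5], [2, 7], [3, 9], [4], [6]].
After inserting 8: P = [[1, 5, 8], [2, 7], [3, 9], [4], [6]].

The final insertion tableau P = [[1, 5, 8], [2, 7], [3, 9], [4], [6]] has shape [3, 2, 2, 1, 1].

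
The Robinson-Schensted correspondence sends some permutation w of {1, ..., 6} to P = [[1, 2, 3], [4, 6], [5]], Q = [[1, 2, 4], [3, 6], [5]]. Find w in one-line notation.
Reverse the RSK construction: for i from n down to 1, find the cell of Q containing i, remove the entry at that cell from P, and reverse-bump it up through P; the value ejected from row 1 is w(i).

Step i=6: Q has 6 at row 2, column 2; remove 6 from row 2 of P and reverse-bump: 6 enters row 1 and ejects 3. So w(6) = 3. P is now [[1, 2, 6], [4], [5]].
Step i=5: Q has 5 at row 3, column 1; remove 5 from row 3 of P and reverse-bump: 5 enters row 2 and ejects 4; 4 enters row 1 and ejects 2. So w(5) = 2. P is now [[1, 4, 6], [5]].
Step i=4: Q has 4 at row 1, column 3; remove that cell from P, ejecting 6. So w(4) = 6. P is now [[1, 4], [5]].
Step i=3: Q has 3 at row 2, column 1; remove 5 from row 2 of P and reverse-bump: 5 enters row 1 and ejects 4. So w(3) = 4. P is now [[1, 5]].
Step i=2: Q has 2 at row 1, column 2; remove that cell from P, ejecting 5. So w(2) = 5. P is now [[1]].
Step i=1: Q has 1 at row 1, column 1; remove that cell from P, ejecting 1. So w(1) = 1. P is now [].

So w = 1 5 4 6 2 3.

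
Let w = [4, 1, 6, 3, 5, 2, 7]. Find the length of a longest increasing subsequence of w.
4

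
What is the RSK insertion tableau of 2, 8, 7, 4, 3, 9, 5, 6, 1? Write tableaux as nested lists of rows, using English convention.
Insert 2: appended to row 1. P = [[2]].
Insert 8: appended to row 1. P = [[2, 8]].
Insert 7: 7 bumps 8 from row 1; 8 starts row 2. P = [[2, 7], [8]].
Insert 4: 4 bumps 7 from row 1; 7 bumps 8 from row 2; 8 starts row 3. P = [[2, 4], [7], [8]].
Insert 3: 3 bumps 4 from row 1; 4 bumps 7 from row 2; 7 bumps 8 from row 3; 8 starts row 4. P = [[2, 3], [4], [7], [8]].
Insert 9: appended to row 1. P = [[2, 3, 9], [4], [7], [8]].
Insert 5: 5 bumps 9 from row 1; 9 appends to row 2. P = [[2, 3, 5], [4, 9], [7], [8]].
Insert 6: appended to row 1. P = [[2, 3, 5, 6], [4, 9], [7], [8]].
Insert 1: 1 bumps 2 from row 1; 2 bumps 4 from row 2; 4 bumps 7 from row 3; 7 bumps 8 from row 4; 8 starts row 5. P = [[1, 3, 5, 6], [2, 9], [4], [7], [8]].

So P = [[1, 3, 5, 6], [2, 9], [4], [7], [8]].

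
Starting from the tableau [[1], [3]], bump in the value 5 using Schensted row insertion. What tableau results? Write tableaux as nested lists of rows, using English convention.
[[1, 5], [3]]

5 is larger than every entry of row 1, so it is appended to row 1. The new tableau is [[1, 5], [3]].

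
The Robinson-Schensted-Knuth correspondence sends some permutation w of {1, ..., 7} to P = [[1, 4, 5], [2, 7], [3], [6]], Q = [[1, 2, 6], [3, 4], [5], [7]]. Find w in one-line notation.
6 7 3 4 2 5 1

Reverse RSK: for i = n, n-1, ..., 1, locate i in Q, remove the corresponding corner cell from P, and reverse-bump its entry up through P; the value ejected from row 1 is w(i).

So w = 6 7 3 4 2 5 1.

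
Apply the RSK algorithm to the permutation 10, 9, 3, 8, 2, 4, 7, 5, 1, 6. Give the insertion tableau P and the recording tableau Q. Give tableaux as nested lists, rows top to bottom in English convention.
P = [[1, 4, 5, 6], [2, 7], [3], [8], [9], [10]], Q = [[1, 4, 7, 10], [2, 6], [3], [5], [8], [9]]

Insert each entry of the permutation into P by Schensted row insertion, recording in Q the position of each new cell.

After inserting 10: P = [[10]].
After inserting 9: P = [[9], [10]].
After inserting 3: P = [[3], [9], [10]].
After inserting 8: P = [[3, 8], [9], [10]].
After inserting 2: P = [[2, 8], [3], [9], [10]].
After inserting 4: P = [[2, 4], [3, 8], [9], [10]].
After inserting 7: P = [[2, 4, 7], [3, 8], [9], [10]].
After inserting 5: P = [[2, 4, 5], [3, 7], [8], [9], [10]].
After inserting 1: P = [[1, 4, 5], [2, 7], [3], [8], [9], [10]].
After inserting 6: P = [[1, 4, 5, 6], [2, 7], [3], [8], [9], [10]].

So P = [[1, 4, 5, 6], [2, 7], [3], [8], [9], [10]], Q = [[1, 4, 7, 10], [2, 6], [3], [5], [8], [9]].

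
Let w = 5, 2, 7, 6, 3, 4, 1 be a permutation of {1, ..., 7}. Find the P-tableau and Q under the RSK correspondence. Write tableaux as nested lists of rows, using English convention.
Insert each entry of the permutation into P by Schensted row insertion, recording in Q the position of each new cell.

Insert 5: appended to row 1. P = [[5]].
Insert 2: 2 bumps 5 from row 1; 5 starts row 2. P = [[2], [5]].
Insert 7: appended to row 1. P = [[2, 7], [5]].
Insert 6: 6 bumps 7 from row 1; 7 appends to row 2. P = [[2, 6], [5, 7]].
Insert 3: 3 bumps 6 from row 1; 6 bumps 7 from row 2; 7 starts row 3. P = [[2, 3], [5, 6], [7]].
Insert 4: appended to row 1. P = [[2, 3, 4], [5, 6], [7]].
Insert 1: 1 bumps 2 from row 1; 2 bumps 5 from row 2; 5 bumps 7 from row 3; 7 starts row 4. P = [[1, 3, 4], [2, 6], [5], [7]].

So P = [[1, 3, 4], [2, 6], [5], [7]], Q = [[1, 3, 6], [2, 4], [5], [7]].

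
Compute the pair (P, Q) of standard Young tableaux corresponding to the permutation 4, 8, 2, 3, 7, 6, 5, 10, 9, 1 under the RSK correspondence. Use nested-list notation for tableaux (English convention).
Insert each entry of the permutation into P by Schensted row insertion, recording in Q the position of each new cell.

Insert 4: appended to row 1. P = [[4]].
Insert 8: appended to row 1. P = [[4, 8]].
Insert 2: 2 bumps 4 from row 1; 4 starts row 2. P = [[2, 8], [4]].
Insert 3: 3 bumps 8 from row 1; 8 appends to row 2. P = [[2, 3], [4, 8]].
Insert 7: appended to row 1. P = [[2, 3, 7], [4, 8]].
Insert 6: 6 bumps 7 from row 1; 7 bumps 8 from row 2; 8 starts row 3. P = [[2, 3, 6], [4, 7], [8]].
Insert 5: 5 bumps 6 from row 1; 6 bumps 7 from row 2; 7 bumps 8 from row 3; 8 starts row 4. P = [[2, 3, 5], [4, 6], [7], [8]].
Insert 10: appended to row 1. P = [[2, 3, 5, 10], [4, 6], [7], [8]].
Insert 9: 9 bumps 10 from row 1; 10 appends to row 2. P = [[2, 3, 5, 9], [4, 6, 10], [7], [8]].
Insert 1: 1 bumps 2 from row 1; 2 bumps 4 from row 2; 4 bumps 7 from row 3; 7 bumps 8 from row 4; 8 starts row 5. P = [[1, 3, 5, 9], [2, 6, 10], [4], [7], [8]].

So P = [[1, 3, 5, 9], [2, 6, 10], [4], [7], [8]], Q = [[1, 2, 5, 8], [3, 4, 9], [6], [7], [10]].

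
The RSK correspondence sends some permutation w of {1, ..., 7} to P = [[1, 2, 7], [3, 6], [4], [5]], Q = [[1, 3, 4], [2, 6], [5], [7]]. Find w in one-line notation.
Reverse the RSK construction: for i from n down to 1, find the cell of Q containing i, remove the entry at that cell from P, and reverse-bump it up through P; the value ejected from row 1 is w(i).

Step i=7: Q has 7 at row 4, column 1; remove 5 from row 4 of P and reverse-bump: 5 enters row 3 and ejects 4; 4 enters row 2 and ejects 3; 3 enters row 1 and ejects 2. So w(7) = 2. P is now [[1, 3, 7], [4, 6], [5]].
Step i=6: Q has 6 at row 2, column 2; remove 6 from row 2 of P and reverse-bump: 6 enters row 1 and ejects 3. So w(6) = 3. P is now [[1, 6, 7], [4], [5]].
Step i=5: Q has 5 at row 3, column 1; remove 5 from row 3 of P and reverse-bump: 5 enters row 2 and ejects 4; 4 enters row 1 and ejects 1. So w(5) = 1. P is now [[4, 6, 7], [5]].
Step i=4: Q has 4 at row 1, column 3; remove that cell from P, ejecting 7. So w(4) = 7. P is now [[4, 6], [5]].
Step i=3: Q has 3 at row 1, column 2; remove that cell from P, ejecting 6. So w(3) = 6. P is now [[4], [5]].
Step i=2: Q has 2 at row 2, column 1; remove 5 from row 2 of P and reverse-bump: 5 enters row 1 and ejects 4. So w(2) = 4. P is now [[5]].
Step i=1: Q has 1 at row 1, column 1; remove that cell from P, ejecting 5. So w(1) = 5. P is now [].

So w = 5 4 6 7 1 3 2.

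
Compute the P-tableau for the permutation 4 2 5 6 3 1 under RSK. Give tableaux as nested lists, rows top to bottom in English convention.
P = [[1, 3, 6], [2, 5], [4]]

Insert 4: appended to row 1. P = [[4]].
Insert 2: 2 bumps 4 from row 1; 4 starts row 2. P = [[2], [4]].
Insert 5: appended to row 1. P = [[2, 5], [4]].
Insert 6: appended to row 1. P = [[2, 5, 6], [4]].
Insert 3: 3 bumps 5 from row 1; 5 appends to row 2. P = [[2, 3, 6], [4, 5]].
Insert 1: 1 bumps 2 from row 1; 2 bumps 4 from row 2; 4 starts row 3. P = [[1, 3, 6], [2, 5], [4]].

So P = [[1, 3, 6], [2, 5], [4]].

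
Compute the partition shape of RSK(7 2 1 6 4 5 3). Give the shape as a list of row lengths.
Row-insert each entry into an empty tableau.

After inserting 7: P = [[7]].
After inserting 2: P = [[2], [7]].
After inserting 1: P = [[1], [2], [7]].
After inserting 6: P = [[1, 6], [2], [7]].
After inserting 4: P = [[1, 4], [2, 6], [7]].
After inserting 5: P = [[1, 4, 5], [2, 6], [7]].
After inserting 3: P = [[1, 3, 5], [2, 4], [6], [7]].

The final insertion tableau P = [[1, 3, 5], [2, 4], [6], [7]] has shape [3, 2, 1, 1].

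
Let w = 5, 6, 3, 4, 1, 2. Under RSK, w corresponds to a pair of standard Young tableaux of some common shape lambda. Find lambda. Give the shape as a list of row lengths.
Row-insert each entry into an empty tableau.

After inserting 5: P = [[5]].
After inserting 6: P = [[5, 6]].
After inserting 3: P = [[3, 6], [5]].
After inserting 4: P = [[3, 4], [5, 6]].
After inserting 1: P = [[1, 4], [3, 6], [5]].
After inserting 2: P = [[1, 2], [3, 4], [5, 6]].

The final insertion tableau P = [[1, 2], [3, 4], [5, 6]] has shape [2, 2, 2].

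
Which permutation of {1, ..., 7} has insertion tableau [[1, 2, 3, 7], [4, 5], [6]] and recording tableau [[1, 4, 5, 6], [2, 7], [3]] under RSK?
Reverse the RSK construction: for i from n down to 1, find the cell of Q containing i, remove the entry at that cell from P, and reverse-bump it up through P; the value ejected from row 1 is w(i).

Step i=7: Q has 7 at row 2, column 2; remove 5 from row 2 of P and reverse-bump: 5 enters row 1 and ejects 3. So w(7) = 3. P is now [[1, 2, 5, 7], [4], [6]].
Step i=6: Q has 6 at row 1, column 4; remove that cell from P, ejecting 7. So w(6) = 7. P is now [[1, 2, 5], [4], [6]].
Step i=5: Q has 5 at row 1, column 3; remove that cell from P, ejecting 5. So w(5) = 5. P is now [[1, 2], [4], [6]].
Step i=4: Q has 4 at row 1, column 2; remove that cell from P, ejecting 2. So w(4) = 2. P is now [[1], [4], [6]].
Step i=3: Q has 3 at row 3, column 1; remove 6 from row 3 of P and reverse-bump: 6 enters row 2 and ejects 4; 4 enters row 1 and ejects 1. So w(3) = 1. P is now [[4], [6]].
Step i=2: Q has 2 at row 2, column 1; remove 6 from row 2 of P and reverse-bump: 6 enters row 1 and ejects 4. So w(2) = 4. P is now [[6]].
Step i=1: Q has 1 at row 1, column 1; remove that cell from P, ejecting 6. So w(1) = 6. P is now [].

So w = 6 4 1 2 5 7 3.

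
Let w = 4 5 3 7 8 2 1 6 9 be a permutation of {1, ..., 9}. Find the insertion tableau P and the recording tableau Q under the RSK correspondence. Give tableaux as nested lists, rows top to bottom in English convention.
Insert each entry of the permutation into P by Schensted row insertion, recording in Q the position of each new cell.

Insert 4: appended to row 1. P = [[4]].
Insert 5: appended to row 1. P = [[4, 5]].
Insert 3: 3 bumps 4 from row 1; 4 starts row 2. P = [[3, 5], [4]].
Insert 7: appended to row 1. P = [[3, 5, 7], [4]].
Insert 8: appended to row 1. P = [[3, 5, 7, 8], [4]].
Insert 2: 2 bumps 3 from row 1; 3 bumps 4 from row 2; 4 starts row 3. P = [[2, 5, 7, 8], [3], [4]].
Insert 1: 1 bumps 2 from row 1; 2 bumps 3 from row 2; 3 bumps 4 from row 3; 4 starts row 4. P = [[1, 5, 7, 8], [2], [3], [4]].
Insert 6: 6 bumps 7 from row 1; 7 appends to row 2. P = [[1, 5, 6, 8], [2, 7], [3], [4]].
Insert 9: appended to row 1. P = [[1, 5, 6, 8, 9], [2, 7], [3], [4]].

So P = [[1, 5, 6, 8, 9], [2, 7], [3], [4]], Q = [[1, 2, 4, 5, 9], [3, 8], [6], [7]].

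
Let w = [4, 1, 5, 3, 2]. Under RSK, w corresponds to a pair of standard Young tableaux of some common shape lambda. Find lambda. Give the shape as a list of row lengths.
Row-insert each entry into an empty tableau.

After inserting 4: P = [[4]].
After inserting 1: P = [[1], [4]].
After inserting 5: P = [[1, 5], [4]].
After inserting 3: P = [[1, 3], [4, 5]].
After inserting 2: P = [[1, 2], [3, 5], [4]].

The final insertion tableau P = [[1, 2], [3, 5], [4]] has shape [2, 2, 1].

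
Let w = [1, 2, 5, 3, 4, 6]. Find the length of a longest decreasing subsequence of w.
2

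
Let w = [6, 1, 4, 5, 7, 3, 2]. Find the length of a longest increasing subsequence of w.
4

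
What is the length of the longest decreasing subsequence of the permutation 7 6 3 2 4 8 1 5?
5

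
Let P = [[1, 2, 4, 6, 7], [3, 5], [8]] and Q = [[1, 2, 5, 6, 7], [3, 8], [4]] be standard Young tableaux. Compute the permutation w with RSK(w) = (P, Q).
Reverse RSK: for i = n, n-1, ..., 1, locate i in Q, remove the corresponding corner cell from P, and reverse-bump its entry up through P; the value ejected from row 1 is w(i).

So w = 1 8 3 2 5 6 7 4.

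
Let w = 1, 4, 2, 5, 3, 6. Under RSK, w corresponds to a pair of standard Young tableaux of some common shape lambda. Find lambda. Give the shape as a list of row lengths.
Row-insert each entry into an empty tableau.

After inserting 1: P = [[1]].
After inserting 4: P = [[1, 4]].
After inserting 2: P = [[1, 2], [4]].
After inserting 5: P = [[1, 2, 5], [4]].
After inserting 3: P = [[1, 2, 3], [4, 5]].
After inserting 6: P = [[1, 2, 3, 6], [4, 5]].

The final insertion tableau P = [[1, 2, 3, 6], [4, 5]] has shape [4, 2].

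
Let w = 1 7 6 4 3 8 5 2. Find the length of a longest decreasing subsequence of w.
5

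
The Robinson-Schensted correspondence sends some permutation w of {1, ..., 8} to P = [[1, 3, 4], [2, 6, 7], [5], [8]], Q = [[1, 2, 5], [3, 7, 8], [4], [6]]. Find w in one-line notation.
Reverse the RSK construction: for i from n down to 1, find the cell of Q containing i, remove the entry at that cell from P, and reverse-bump it up through P; the value ejected from row 1 is w(i).

Step i=8: Q has 8 at row 2, column 3; remove 7 from row 2 of P and reverse-bump: 7 enters row 1 and ejects 4. So w(8) = 4. P is now [[1, 3, 7], [2, 6], [5], [8]].
Step i=7: Q has 7 at row 2, column 2; remove 6 from row 2 of P and reverse-bump: 6 enters row 1 and ejects 3. So w(7) = 3. P is now [[1, 6, 7], [2], [5], [8]].
Step i=6: Q has 6 at row 4, column 1; remove 8 from row 4 of P and reverse-bump: 8 enters row 3 and ejects 5; 5 enters row 2 and ejects 2; 2 enters row 1 and ejects 1. So w(6) = 1. P is now [[2, 6, 7], [5], [8]].
Step i=5: Q has 5 at row 1, column 3; remove that cell from P, ejecting 7. So w(5) = 7. P is now [[2, 6], [5], [8]].
Step i=4: Q has 4 at row 3, column 1; remove 8 from row 3 of P and reverse-bump: 8 enters row 2 and ejects 5; 5 enters row 1 and ejects 2. So w(4) = 2. P is now [[5, 6], [8]].
Step i=3: Q has 3 at row 2, column 1; remove 8 from row 2 of P and reverse-bump: 8 enters row 1 and ejects 6. So w(3) = 6. P is now [[5, 8]].
Step i=2: Q has 2 at row 1, column 2; remove that cell from P, ejecting 8. So w(2) = 8. P is now [[5]].
Step i=1: Q has 1 at row 1, column 1; remove that cell from P, ejecting 5. So w(1) = 5. P is now [].

So w = 5 8 6 2 7 1 3 4.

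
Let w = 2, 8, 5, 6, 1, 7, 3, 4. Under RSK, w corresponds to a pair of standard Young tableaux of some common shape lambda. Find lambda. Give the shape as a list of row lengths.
Row-insert each entry into an empty tableau.

After inserting 2: P = [[2]].
After inserting 8: P = [[2, 8]].
After inserting 5: P = [[2, 5], [8]].
After inserting 6: P = [[2, 5, 6], [8]].
After inserting 1: P = [[1, 5, 6], [2], [8]].
After inserting 7: P = [[1, 5, 6, 7], [2], [8]].
After inserting 3: P = [[1, 3, 6, 7], [2, 5], [8]].
After inserting 4: P = [[1, 3, 4, 7], [2, 5, 6], [8]].

The final insertion tableau P = [[1, 3, 4, 7], [2, 5, 6], [8]] has shape [4, 3, 1].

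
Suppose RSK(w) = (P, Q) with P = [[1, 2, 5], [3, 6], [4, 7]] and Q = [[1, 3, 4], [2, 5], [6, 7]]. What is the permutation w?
Reverse the RSK construction: for i from n down to 1, find the cell of Q containing i, remove the entry at that cell from P, and reverse-bump it up through P; the value ejected from row 1 is w(i).

Step i=7: Q has 7 at row 3, column 2; remove 7 from row 3 of P and reverse-bump: 7 enters row 2 and ejects 6; 6 enters row 1 and ejects 5. So w(7) = 5. P is now [[1, 2, 6], [3, 7], [4]].
Step i=6: Q has 6 at row 3, column 1; remove 4 from row 3 of P and reverse-bump: 4 enters row 2 and ejects 3; 3 enters row 1 and ejects 2. So w(6) = 2. P is now [[1, 3, 6], [4, 7]].
Step i=5: Q has 5 at row 2, column 2; remove 7 from row 2 of P and reverse-bump: 7 enters row 1 and ejects 6. So w(5) = 6. P is now [[1, 3, 7], [4]].
Step i=4: Q has 4 at row 1, column 3; remove that cell from P, ejecting 7. So w(4) = 7. P is now [[1, 3], [4]].
Step i=3: Q has 3 at row 1, column 2; remove that cell from P, ejecting 3. So w(3) = 3. P is now [[1], [4]].
Step i=2: Q has 2 at row 2, column 1; remove 4 from row 2 of P and reverse-bump: 4 enters row 1 and ejects 1. So w(2) = 1. P is now [[4]].
Step i=1: Q has 1 at row 1, column 1; remove that cell from P, ejecting 4. So w(1) = 4. P is now [].

So w = 4 1 3 7 6 2 5.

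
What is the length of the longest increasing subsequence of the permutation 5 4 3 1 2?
2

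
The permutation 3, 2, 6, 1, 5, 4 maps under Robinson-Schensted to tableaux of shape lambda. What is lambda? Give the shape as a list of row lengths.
[2, 2, 2]

Row-insert each entry into an empty tableau.

After inserting 3: P = [[3]].
After inserting 2: P = [[2], [3]].
After inserting 6: P = [[2, 6], [3]].
After inserting 1: P = [[1, 6], [2], [3]].
After inserting 5: P = [[1, 5], [2, 6], [3]].
After inserting 4: P = [[1, 4], [2, 5], [3, 6]].

The final insertion tableau P = [[1, 4], [2, 5], [3, 6]] has shape [2, 2, 2].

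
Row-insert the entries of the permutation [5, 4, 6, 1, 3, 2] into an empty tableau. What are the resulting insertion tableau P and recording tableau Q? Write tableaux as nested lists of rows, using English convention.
Insert each entry of the permutation into P by Schensted row insertion, recording in Q the position of each new cell.

Insert 5: appended to row 1. P = [[5]].
Insert 4: 4 bumps 5 from row 1; 5 starts row 2. P = [[4], [5]].
Insert 6: appended to row 1. P = [[4, 6], [5]].
Insert 1: 1 bumps 4 from row 1; 4 bumps 5 from row 2; 5 starts row 3. P = [[1, 6], [4], [5]].
Insert 3: 3 bumps 6 from row 1; 6 appends to row 2. P = [[1, 3], [4, 6], [5]].
Insert 2: 2 bumps 3 from row 1; 3 bumps 4 from row 2; 4 bumps 5 from row 3; 5 starts row 4. P = [[1, 2], [3, 6], [4], [5]].

So P = [[1, 2], [3, 6], [4], [5]], Q = [[1, 3], [2, 5], [4], [6]].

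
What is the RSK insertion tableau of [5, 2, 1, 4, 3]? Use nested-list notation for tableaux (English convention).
After inserting 5: P = [[5]].
After inserting 2: P = [[2], [5]].
After inserting 1: P = [[1], [2], [5]].
After inserting 4: P = [[1, 4], [2], [5]].
After inserting 3: P = [[1, 3], [2, 4], [5]].

So P = [[1, 3], [2, 4], [5]].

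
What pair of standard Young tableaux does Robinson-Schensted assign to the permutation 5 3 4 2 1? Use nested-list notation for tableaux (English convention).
Insert each entry of the permutation into P by Schensted row insertion, recording in Q the position of each new cell.

Insert 5: appended to row 1. P = [[5]].
Insert 3: 3 bumps 5 from row 1; 5 starts row 2. P = [[3], [5]].
Insert 4: appended to row 1. P = [[3, 4], [5]].
Insert 2: 2 bumps 3 from row 1; 3 bumps 5 from row 2; 5 starts row 3. P = [[2, 4], [3], [5]].
Insert 1: 1 bumps 2 from row 1; 2 bumps 3 from row 2; 3 bumps 5 from row 3; 5 starts row 4. P = [[1, 4], [2], [3], [5]].

So P = [[1, 4], [2], [3], [5]], Q = [[1, 3], [2], [4], [5]].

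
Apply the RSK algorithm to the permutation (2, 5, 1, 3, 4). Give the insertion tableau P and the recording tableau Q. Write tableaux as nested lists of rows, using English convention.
P = [[1, 3, 4], [2, 5]], Q = [[1, 2, 5], [3, 4]]

Insert each entry of the permutation into P by Schensted row insertion, recording in Q the position of each new cell.

Insert 2: appended to row 1. P = [[2]].
Insert 5: appended to row 1. P = [[2, 5]].
Insert 1: 1 bumps 2 from row 1; 2 starts row 2. P = [[1, 5], [2]].
Insert 3: 3 bumps 5 from row 1; 5 appends to row 2. P = [[1, 3], [2, 5]].
Insert 4: appended to row 1. P = [[1, 3, 4], [2, 5]].

So P = [[1, 3, 4], [2, 5]], Q = [[1, 2, 5], [3, 4]].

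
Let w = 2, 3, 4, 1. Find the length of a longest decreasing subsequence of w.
2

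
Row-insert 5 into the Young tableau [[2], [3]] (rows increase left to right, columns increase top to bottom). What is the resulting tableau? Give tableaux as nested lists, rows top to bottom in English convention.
5 is larger than every entry of row 1, so it is appended to row 1. The new tableau is [[2, 5], [3]].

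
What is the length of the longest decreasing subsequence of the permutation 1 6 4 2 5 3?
3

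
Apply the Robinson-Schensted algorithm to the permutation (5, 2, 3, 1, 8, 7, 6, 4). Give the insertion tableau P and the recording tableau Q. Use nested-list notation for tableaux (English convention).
Insert each entry of the permutation into P by Schensted row insertion, recording in Q the position of each new cell.

Insert 5: appended to row 1. P = [[5]].
Insert 2: 2 bumps 5 from row 1; 5 starts row 2. P = [[2], [5]].
Insert 3: appended to row 1. P = [[2, 3], [5]].
Insert 1: 1 bumps 2 from row 1; 2 bumps 5 from row 2; 5 starts row 3. P = [[1, 3], [2], [5]].
Insert 8: appended to row 1. P = [[1, 3, 8], [2], [5]].
Insert 7: 7 bumps 8 from row 1; 8 appends to row 2. P = [[1, 3, 7], [2, 8], [5]].
Insert 6: 6 bumps 7 from row 1; 7 bumps 8 from row 2; 8 appends to row 3. P = [[1, 3, 6], [2, 7], [5, 8]].
Insert 4: 4 bumps 6 from row 1; 6 bumps 7 from row 2; 7 bumps 8 from row 3; 8 starts row 4. P = [[1, 3, 4], [2, 6], [5, 7], [8]].

So P = [[1, 3, 4], [2, 6], [5, 7], [8]], Q = [[1, 3, 5], [2, 6], [4, 7], [8]].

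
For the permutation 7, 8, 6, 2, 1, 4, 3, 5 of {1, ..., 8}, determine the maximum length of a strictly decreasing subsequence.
4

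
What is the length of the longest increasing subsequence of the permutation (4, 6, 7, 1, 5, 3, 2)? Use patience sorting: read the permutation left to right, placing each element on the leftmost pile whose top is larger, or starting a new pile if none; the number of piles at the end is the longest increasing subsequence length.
4: new pile. tops = [4]
6: new pile. tops = [4, 6]
7: new pile. tops = [4, 6, 7]
1: onto pile 1 (replacing 4). tops = [1, 6, 7]
5: onto pile 2 (replacing 6). tops = [1, 5, 7]
3: onto pile 2 (replacing 5). tops = [1, 3, 7]
2: onto pile 2 (replacing 3). tops = [1, 2, 7]

3 piles, so the longest increasing subsequence has length 3.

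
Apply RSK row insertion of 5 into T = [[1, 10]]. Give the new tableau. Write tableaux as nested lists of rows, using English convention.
In row 1, 5 replaces 10 (the leftmost entry greater than 5); 10 is bumped to row 2. 10 starts a new row 2. The new tableau is [[1, 5], [10]].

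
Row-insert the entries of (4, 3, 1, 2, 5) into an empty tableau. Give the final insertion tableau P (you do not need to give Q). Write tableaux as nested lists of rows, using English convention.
Insert 4: appended to row 1. P = [[4]].
Insert 3: 3 bumps 4 from row 1; 4 starts row 2. P = [[3], [4]].
Insert 1: 1 bumps 3 from row 1; 3 bumps 4 from row 2; 4 starts row 3. P = [[1], [3], [4]].
Insert 2: appended to row 1. P = [[1, 2], [3], [4]].
Insert 5: appended to row 1. P = [[1, 2, 5], [3], [4]].

So P = [[1, 2, 5], [3], [4]].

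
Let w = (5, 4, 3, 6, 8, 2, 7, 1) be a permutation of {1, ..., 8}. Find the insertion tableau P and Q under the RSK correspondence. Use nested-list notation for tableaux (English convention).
Insert each entry of the permutation into P by Schensted row insertion, recording in Q the position of each new cell.

Insert 5: appended to row 1. P = [[5]].
Insert 4: 4 bumps 5 from row 1; 5 starts row 2. P = [[4], [5]].
Insert 3: 3 bumps 4 from row 1; 4 bumps 5 from row 2; 5 starts row 3. P = [[3], [4], [5]].
Insert 6: appended to row 1. P = [[3, 6], [4], [5]].
Insert 8: appended to row 1. P = [[3, 6, 8], [4], [5]].
Insert 2: 2 bumps 3 from row 1; 3 bumps 4 from row 2; 4 bumps 5 from row 3; 5 starts row 4. P = [[2, 6, 8], [3], [4], [5]].
Insert 7: 7 bumps 8 from row 1; 8 appends to row 2. P = [[2, 6, 7], [3, 8], [4], [5]].
Insert 1: 1 bumps 2 from row 1; 2 bumps 3 from row 2; 3 bumps 4 from row 3; 4 bumps 5 from row 4; 5 starts row 5. P = [[1, 6, 7], [2, 8], [3], [4], [5]].

So P = [[1, 6, 7], [2, 8], [3], [4], [5]], Q = [[1, 4, 5], [2, 7], [3], [6], [8]].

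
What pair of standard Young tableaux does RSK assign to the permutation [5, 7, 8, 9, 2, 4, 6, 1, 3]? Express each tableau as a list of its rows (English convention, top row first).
P = [[1, 3, 6, 9], [2, 4, 8], [5, 7]], Q = [[1, 2, 3, 4], [5, 6, 7], [8, 9]]

Insert each entry of the permutation into P by Schensted row insertion, recording in Q the position of each new cell.

Insert 5: appended to row 1. P = [[5]].
Insert 7: appended to row 1. P = [[5, 7]].
Insert 8: appended to row 1. P = [[5, 7, 8]].
Insert 9: appended to row 1. P = [[5, 7, 8, 9]].
Insert 2: 2 bumps 5 from row 1; 5 starts row 2. P = [[2, 7, 8, 9], [5]].
Insert 4: 4 bumps 7 from row 1; 7 appends to row 2. P = [[2, 4, 8, 9], [5, 7]].
Insert 6: 6 bumps 8 from row 1; 8 appends to row 2. P = [[2, 4, 6, 9], [5, 7, 8]].
Insert 1: 1 bumps 2 from row 1; 2 bumps 5 from row 2; 5 starts row 3. P = [[1, 4, 6, 9], [2, 7, 8], [5]].
Insert 3: 3 bumps 4 from row 1; 4 bumps 7 from row 2; 7 appends to row 3. P = [[1, 3, 6, 9], [2, 4, 8], [5, 7]].

So P = [[1, 3, 6, 9], [2, 4, 8], [5, 7]], Q = [[1, 2, 3, 4], [5, 6, 7], [8, 9]].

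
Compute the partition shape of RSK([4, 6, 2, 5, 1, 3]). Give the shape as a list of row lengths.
[2, 2, 2]

Row-insert each entry into an empty tableau.

After inserting 4: P = [[4]].
After inserting 6: P = [[4, 6]].
After inserting 2: P = [[2, 6], [4]].
After inserting 5: P = [[2, 5], [4, 6]].
After inserting 1: P = [[1, 5], [2, 6], [4]].
After inserting 3: P = [[1, 3], [2, 5], [4, 6]].

The final insertion tableau P = [[1, 3], [2, 5], [4, 6]] has shape [2, 2, 2].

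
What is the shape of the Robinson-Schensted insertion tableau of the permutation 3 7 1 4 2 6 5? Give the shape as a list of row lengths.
Row-insert each entry into an empty tableau.

After inserting 3: P = [[3]].
After inserting 7: P = [[3, 7]].
After inserting 1: P = [[1, 7], [3]].
After inserting 4: P = [[1, 4], [3, 7]].
After inserting 2: P = [[1, 2], [3, 4], [7]].
After inserting 6: P = [[1, 2, 6], [3, 4], [7]].
After inserting 5: P = [[1, 2, 5], [3, 4, 6], [7]].

The final insertion tableau P = [[1, 2, 5], [3, 4, 6], [7]] has shape [3, 3, 1].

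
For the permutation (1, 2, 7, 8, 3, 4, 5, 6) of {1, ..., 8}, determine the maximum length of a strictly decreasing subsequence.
2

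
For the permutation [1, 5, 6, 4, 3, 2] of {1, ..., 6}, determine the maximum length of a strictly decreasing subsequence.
4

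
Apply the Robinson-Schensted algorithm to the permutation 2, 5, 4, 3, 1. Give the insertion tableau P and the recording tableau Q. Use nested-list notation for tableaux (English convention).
Insert each entry of the permutation into P by Schensted row insertion, recording in Q the position of each new cell.

Insert 2: appended to row 1. P = [[2]], Q = [[1]].
Insert 5: appended to row 1. P = [[2, 5]], Q = [[1, 2]].
Insert 4: 4 bumps 5 from row 1; 5 starts row 2. P = [[2, 4], [5]], Q = [[1, 2], [3]].
Insert 3: 3 bumps 4 from row 1; 4 bumps 5 from row 2; 5 starts row 3. P = [[2, 3], [4], [5]], Q = [[1, 2], [3], [4]].
Insert 1: 1 bumps 2 from row 1; 2 bumps 4 from row 2; 4 bumps 5 from row 3; 5 starts row 4. P = [[1, 3], [2], [4], [5]], Q = [[1, 2], [3], [4], [5]].

So P = [[1, 3], [2], [4], [5]], Q = [[1, 2], [3], [4], [5]].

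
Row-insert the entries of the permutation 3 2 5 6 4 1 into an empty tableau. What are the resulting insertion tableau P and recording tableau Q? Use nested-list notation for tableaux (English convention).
Insert each entry of the permutation into P by Schensted row insertion, recording in Q the position of each new cell.

Insert 3: appended to row 1. P = [[3]].
Insert 2: 2 bumps 3 from row 1; 3 starts row 2. P = [[2], [3]].
Insert 5: appended to row 1. P = [[2, 5], [3]].
Insert 6: appended to row 1. P = [[2, 5, 6], [3]].
Insert 4: 4 bumps 5 from row 1; 5 appends to row 2. P = [[2, 4, 6], [3, 5]].
Insert 1: 1 bumps 2 from row 1; 2 bumps 3 from row 2; 3 starts row 3. P = [[1, 4, 6], [2, 5], [3]].

So P = [[1, 4, 6], [2, 5], [3]], Q = [[1, 3, 4], [2, 5], [6]].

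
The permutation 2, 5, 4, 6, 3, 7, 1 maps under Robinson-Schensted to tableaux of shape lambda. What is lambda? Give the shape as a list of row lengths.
[4, 1, 1, 1]

Row-insert each entry into an empty tableau.

After inserting 2: P = [[2]].
After inserting 5: P = [[2, 5]].
After inserting 4: P = [[2, 4], [5]].
After inserting 6: P = [[2, 4, 6], [5]].
After inserting 3: P = [[2, 3, 6], [4], [5]].
After inserting 7: P = [[2, 3, 6, 7], [4], [5]].
After inserting 1: P = [[1, 3, 6, 7], [2], [4], [5]].

The final insertion tableau P = [[1, 3, 6, 7], [2], [4], [5]] has shape [4, 1, 1, 1].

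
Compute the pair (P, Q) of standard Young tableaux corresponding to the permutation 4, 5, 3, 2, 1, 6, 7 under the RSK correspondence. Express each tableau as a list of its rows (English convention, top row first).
P = [[1, 5, 6, 7], [2], [3], [4]], Q = [[1, 2, 6, 7], [3], [4], [5]]

Insert each entry of the permutation into P by Schensted row insertion, recording in Q the position of each new cell.

Insert 4: appended to row 1. P = [[4]].
Insert 5: appended to row 1. P = [[4, 5]].
Insert 3: 3 bumps 4 from row 1; 4 starts row 2. P = [[3, 5], [4]].
Insert 2: 2 bumps 3 from row 1; 3 bumps 4 from row 2; 4 starts row 3. P = [[2, 5], [3], [4]].
Insert 1: 1 bumps 2 from row 1; 2 bumps 3 from row 2; 3 bumps 4 from row 3; 4 starts row 4. P = [[1, 5], [2], [3], [4]].
Insert 6: appended to row 1. P = [[1, 5, 6], [2], [3], [4]].
Insert 7: appended to row 1. P = [[1, 5, 6, 7], [2], [3], [4]].

So P = [[1, 5, 6, 7], [2], [3], [4]], Q = [[1, 2, 6, 7], [3], [4], [5]].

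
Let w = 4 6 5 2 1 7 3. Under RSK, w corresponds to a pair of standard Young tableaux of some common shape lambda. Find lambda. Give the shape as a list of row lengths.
Row-insert each entry into an empty tableau.

After inserting 4: P = [[4]].
After inserting 6: P = [[4, 6]].
After inserting 5: P = [[4, 5], [6]].
After inserting 2: P = [[2, 5], [4], [6]].
After inserting 1: P = [[1, 5], [2], [4], [6]].
After inserting 7: P = [[1, 5, 7], [2], [4], [6]].
After inserting 3: P = [[1, 3, 7], [2, 5], [4], [6]].

The final insertion tableau P = [[1, 3, 7], [2, 5], [4], [6]] has shape [3, 2, 1, 1].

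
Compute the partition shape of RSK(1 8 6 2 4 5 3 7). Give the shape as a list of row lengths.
[5, 1, 1, 1]

Row-insert each entry into an empty tableau.

After inserting 1: P = [[1]].
After inserting 8: P = [[1, 8]].
After inserting 6: P = [[1, 6], [8]].
After inserting 2: P = [[1, 2], [6], [8]].
After inserting 4: P = [[1, 2, 4], [6], [8]].
After inserting 5: P = [[1, 2, 4, 5], [6], [8]].
After inserting 3: P = [[1, 2, 3, 5], [4], [6], [8]].
After inserting 7: P = [[1, 2, 3, 5, 7], [4], [6], [8]].

The final insertion tableau P = [[1, 2, 3, 5, 7], [4], [6], [8]] has shape [5, 1, 1, 1].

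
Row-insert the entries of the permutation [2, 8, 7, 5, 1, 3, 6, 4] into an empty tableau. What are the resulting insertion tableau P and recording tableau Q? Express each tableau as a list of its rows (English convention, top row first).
Insert each entry of the permutation into P by Schensted row insertion, recording in Q the position of each new cell.

Insert 2: appended to row 1. P = [[2]].
Insert 8: appended to row 1. P = [[2, 8]].
Insert 7: 7 bumps 8 from row 1; 8 starts row 2. P = [[2, 7], [8]].
Insert 5: 5 bumps 7 from row 1; 7 bumps 8 from row 2; 8 starts row 3. P = [[2, 5], [7], [8]].
Insert 1: 1 bumps 2 from row 1; 2 bumps 7 from row 2; 7 bumps 8 from row 3; 8 starts row 4. P = [[1, 5], [2], [7], [8]].
Insert 3: 3 bumps 5 from row 1; 5 appends to row 2. P = [[1, 3], [2, 5], [7], [8]].
Insert 6: appended to row 1. P = [[1, 3, 6], [2, 5], [7], [8]].
Insert 4: 4 bumps 6 from row 1; 6 appends to row 2. P = [[1, 3, 4], [2, 5, 6], [7], [8]].

So P = [[1, 3, 4], [2, 5, 6], [7], [8]], Q = [[1, 2, 7], [3, 6, 8], [4], [5]].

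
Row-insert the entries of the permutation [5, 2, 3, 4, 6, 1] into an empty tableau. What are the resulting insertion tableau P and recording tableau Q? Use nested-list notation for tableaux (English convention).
P = [[1, 3, 4, 6], [2], [5]], Q = [[1, 3, 4, 5], [2], [6]]

Insert each entry of the permutation into P by Schensted row insertion, recording in Q the position of each new cell.

After inserting 5: P = [[5]].
After inserting 2: P = [[2], [5]].
After inserting 3: P = [[2, 3], [5]].
After inserting 4: P = [[2, 3, 4], [5]].
After inserting 6: P = [[2, 3, 4, 6], [5]].
After inserting 1: P = [[1, 3, 4, 6], [2], [5]].

So P = [[1, 3, 4, 6], [2], [5]], Q = [[1, 3, 4, 5], [2], [6]].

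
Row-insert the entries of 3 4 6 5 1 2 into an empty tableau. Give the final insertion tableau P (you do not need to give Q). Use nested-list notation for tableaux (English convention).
P = [[1, 2, 5], [3, 4], [6]]

After inserting 3: P = [[3]].
After inserting 4: P = [[3, 4]].
After inserting 6: P = [[3, 4, 6]].
After inserting 5: P = [[3, 4, 5], [6]].
After inserting 1: P = [[1, 4, 5], [3], [6]].
After inserting 2: P = [[1, 2, 5], [3, 4], [6]].

So P = [[1, 2, 5], [3, 4], [6]].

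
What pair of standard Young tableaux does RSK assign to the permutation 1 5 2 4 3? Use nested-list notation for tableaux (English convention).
Insert each entry of the permutation into P by Schensted row insertion, recording in Q the position of each new cell.

Insert 1: appended to row 1. P = [[1]], Q = [[1]].
Insert 5: appended to row 1. P = [[1, 5]], Q = [[1, 2]].
Insert 2: 2 bumps 5 from row 1; 5 starts row 2. P = [[1, 2], [5]], Q = [[1, 2], [3]].
Insert 4: appended to row 1. P = [[1, 2, 4], [5]], Q = [[1, 2, 4], [3]].
Insert 3: 3 bumps 4 from row 1; 4 bumps 5 from row 2; 5 starts row 3. P = [[1, 2, 3], [4], [5]], Q = [[1, 2, 4], [3], [5]].

So P = [[1, 2, 3], [4], [5]], Q = [[1, 2, 4], [3], [5]].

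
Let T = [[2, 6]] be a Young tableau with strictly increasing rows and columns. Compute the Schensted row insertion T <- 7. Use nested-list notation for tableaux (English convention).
7 is larger than every entry of row 1, so it is appended to row 1. The new tableau is [[2, 6, 7]].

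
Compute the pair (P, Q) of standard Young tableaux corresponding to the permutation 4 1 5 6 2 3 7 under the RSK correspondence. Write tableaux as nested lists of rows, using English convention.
P = [[1, 2, 3, 7], [4, 5, 6]], Q = [[1, 3, 4, 7], [2, 5, 6]]

Insert each entry of the permutation into P by Schensted row insertion, recording in Q the position of each new cell.

Insert 4: appended to row 1. P = [[4]], Q = [[1]].
Insert 1: 1 bumps 4 from row 1; 4 starts row 2. P = [[1], [4]], Q = [[1], [2]].
Insert 5: appended to row 1. P = [[1, 5], [4]], Q = [[1, 3], [2]].
Insert 6: appended to row 1. P = [[1, 5, 6], [4]], Q = [[1, 3, 4], [2]].
Insert 2: 2 bumps 5 from row 1; 5 appends to row 2. P = [[1, 2, 6], [4, 5]], Q = [[1, 3, 4], [2, 5]].
Insert 3: 3 bumps 6 from row 1; 6 appends to row 2. P = [[1, 2, 3], [4, 5, 6]], Q = [[1, 3, 4], [2, 5, 6]].
Insert 7: appended to row 1. P = [[1, 2, 3, 7], [4, 5, 6]], Q = [[1, 3, 4, 7], [2, 5, 6]].

So P = [[1, 2, 3, 7], [4, 5, 6]], Q = [[1, 3, 4, 7], [2, 5, 6]].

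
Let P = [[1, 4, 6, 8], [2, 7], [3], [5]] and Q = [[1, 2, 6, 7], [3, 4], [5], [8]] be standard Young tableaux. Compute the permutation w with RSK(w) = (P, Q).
Reverse the RSK construction: for i from n down to 1, find the cell of Q containing i, remove the entry at that cell from P, and reverse-bump it up through P; the value ejected from row 1 is w(i).

Step i=8: Q has 8 at row 4, column 1; remove 5 from row 4 of P and reverse-bump: 5 enters row 3 and ejects 3; 3 enters row 2 and ejects 2; 2 enters row 1 and ejects 1. So w(8) = 1. P is now [[2, 4, 6, 8], [3, 7], [5]].
Step i=7: Q has 7 at row 1, column 4; remove that cell from P, ejecting 8. So w(7) = 8. P is now [[2, 4, 6], [3, 7], [5]].
Step i=6: Q has 6 at row 1, column 3; remove that cell from P, ejecting 6. So w(6) = 6. P is now [[2, 4], [3, 7], [5]].
Step i=5: Q has 5 at row 3, column 1; remove 5 from row 3 of P and reverse-bump: 5 enters row 2 and ejects 3; 3 enters row 1 and ejects 2. So w(5) = 2. P is now [[3, 4], [5, 7]].
Step i=4: Q has 4 at row 2, column 2; remove 7 from row 2 of P and reverse-bump: 7 enters row 1 and ejects 4. So w(4) = 4. P is now [[3, 7], [5]].
Step i=3: Q has 3 at row 2, column 1; remove 5 from row 2 of P and reverse-bump: 5 enters row 1 and ejects 3. So w(3) = 3. P is now [[5, 7]].
Step i=2: Q has 2 at row 1, column 2; remove that cell from P, ejecting 7. So w(2) = 7. P is now [[5]].
Step i=1: Q has 1 at row 1, column 1; remove that cell from P, ejecting 5. So w(1) = 5. P is now [].

So w = 5 7 3 4 2 6 8 1.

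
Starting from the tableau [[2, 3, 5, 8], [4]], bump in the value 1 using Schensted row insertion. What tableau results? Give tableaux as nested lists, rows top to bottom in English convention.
In row 1, 1 replaces 2 (the leftmost entry greater than 1); 2 is bumped to row 2. In row 2, 2 replaces 4 (the leftmost entry greater than 2); 4 is bumped to row 3. 4 starts a new row 3. The new tableau is [[1, 3, 5, 8], [2], [4]].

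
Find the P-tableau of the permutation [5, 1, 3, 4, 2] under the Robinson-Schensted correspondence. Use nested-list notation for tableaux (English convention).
Insert 5: appended to row 1. P = [[5]].
Insert 1: 1 bumps 5 from row 1; 5 starts row 2. P = [[1], [5]].
Insert 3: appended to row 1. P = [[1, 3], [5]].
Insert 4: appended to row 1. P = [[1, 3, 4], [5]].
Insert 2: 2 bumps 3 from row 1; 3 bumps 5 from row 2; 5 starts row 3. P = [[1, 2, 4], [3], [5]].

So P = [[1, 2, 4], [3], [5]].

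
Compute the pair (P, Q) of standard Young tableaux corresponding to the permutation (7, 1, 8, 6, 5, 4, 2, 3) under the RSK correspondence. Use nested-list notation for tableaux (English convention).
P = [[1, 2, 3], [4, 8], [5], [6], [7]], Q = [[1, 3, 8], [2, 4], [5], [6], [7]]

Insert each entry of the permutation into P by Schensted row insertion, recording in Q the position of each new cell.

After inserting 7: P = [[7]].
After inserting 1: P = [[1], [7]].
After inserting 8: P = [[1, 8], [7]].
After inserting 6: P = [[1, 6], [7, 8]].
After inserting 5: P = [[1, 5], [6, 8], [7]].
After inserting 4: P = [[1, 4], [5, 8], [6], [7]].
After inserting 2: P = [[1, 2], [4, 8], [5], [6], [7]].
After inserting 3: P = [[1, 2, 3], [4, 8], [5], [6], [7]].

So P = [[1, 2, 3], [4, 8], [5], [6], [7]], Q = [[1, 3, 8], [2, 4], [5], [6], [7]].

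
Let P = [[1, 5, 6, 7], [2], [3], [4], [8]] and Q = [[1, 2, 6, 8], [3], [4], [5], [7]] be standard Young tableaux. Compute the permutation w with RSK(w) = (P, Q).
Reverse the RSK construction: for i from n down to 1, find the cell of Q containing i, remove the entry at that cell from P, and reverse-bump it up through P; the value ejected from row 1 is w(i).

Step i=8: Q has 8 at row 1, column 4; remove that cell from P, ejecting 7. So w(8) = 7. P is now [[1, 5, 6], [2], [3], [4], [8]].
Step i=7: Q has 7 at row 5, column 1; remove 8 from row 5 of P and reverse-bump: 8 enters row 4 and ejects 4; 4 enters row 3 and ejects 3; 3 enters row 2 and ejects 2; 2 enters row 1 and ejects 1. So w(7) = 1. P is now [[2, 5, 6], [3], [4], [8]].
Step i=6: Q has 6 at row 1, column 3; remove that cell from P, ejecting 6. So w(6) = 6. P is now [[2, 5], [3], [4], [8]].
Step i=5: Q has 5 at row 4, column 1; remove 8 from row 4 of P and reverse-bump: 8 enters row 3 and ejects 4; 4 enters row 2 and ejects 3; 3 enters row 1 and ejects 2. So w(5) = 2. P is now [[3, 5], [4], [8]].
Step i=4: Q has 4 at row 3, column 1; remove 8 from row 3 of P and reverse-bump: 8 enters row 2 and ejects 4; 4 enters row 1 and ejects 3. So w(4) = 3. P is now [[4, 5], [8]].
Step i=3: Q has 3 at row 2, column 1; remove 8 from row 2 of P and reverse-bump: 8 enters row 1 and ejects 5. So w(3) = 5. P is now [[4, 8]].
Step i=2: Q has 2 at row 1, column 2; remove that cell from P, ejecting 8. So w(2) = 8. P is now [[4]].
Step i=1: Q has 1 at row 1, column 1; remove that cell from P, ejecting 4. So w(1) = 4. P is now [].

So w = 4 8 5 3 2 6 1 7.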